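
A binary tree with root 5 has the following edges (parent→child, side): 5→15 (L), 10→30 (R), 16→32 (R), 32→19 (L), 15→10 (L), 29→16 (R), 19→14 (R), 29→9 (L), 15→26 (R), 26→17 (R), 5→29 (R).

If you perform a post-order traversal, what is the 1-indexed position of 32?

Post-order visits the left subtree, then the right subtree, then the node.
At 5: go left to 15.
  At 15: go left to 10.
    At 10: no left child.
    At 10: go right to 30.
      30 is a leaf — visit 30.
    Visit 10.
  At 15: go right to 26.
    At 26: no left child.
    At 26: go right to 17.
      17 is a leaf — visit 17.
    Visit 26.
  Visit 15.
At 5: go right to 29.
  At 29: go left to 9.
    9 is a leaf — visit 9.
  At 29: go right to 16.
    At 16: no left child.
    At 16: go right to 32.
      At 32: go left to 19.
        At 19: no left child.
        At 19: go right to 14.
          14 is a leaf — visit 14.
        Visit 19.
      At 32: no right child.
      Visit 32.
    Visit 16.
  Visit 29.
Visit 5.
Full post-order sequence: 30, 10, 17, 26, 15, 9, 14, 19, 32, 16, 29, 5.

9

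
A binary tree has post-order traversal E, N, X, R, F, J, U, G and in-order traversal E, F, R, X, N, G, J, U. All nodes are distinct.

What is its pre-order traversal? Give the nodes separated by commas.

G, F, E, R, X, N, U, J

The last element of post-order is the root; it splits in-order into left and right subtrees.
Root G: left subtree has 5 nodes {E, F, R, X, N}, right has 2 {J, U}.
  Root F: left subtree has 1 node {E}, right has 3 {R, X, N}.
    Root R: left subtree has 0 nodes { }, right has 2 {X, N}.
      Root X: left subtree has 0 nodes { }, right has 1 {N}.
  Root U: left subtree has 1 node {J}, right has 0 { }.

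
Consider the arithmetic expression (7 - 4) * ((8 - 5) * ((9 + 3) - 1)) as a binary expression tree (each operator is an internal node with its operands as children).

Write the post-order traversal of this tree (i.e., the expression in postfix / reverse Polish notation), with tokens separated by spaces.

7 4 - 8 5 - 9 3 + 1 - * *

Post-order on an expression tree gives postfix notation: for each operator, emit left operand, right operand, then the operator.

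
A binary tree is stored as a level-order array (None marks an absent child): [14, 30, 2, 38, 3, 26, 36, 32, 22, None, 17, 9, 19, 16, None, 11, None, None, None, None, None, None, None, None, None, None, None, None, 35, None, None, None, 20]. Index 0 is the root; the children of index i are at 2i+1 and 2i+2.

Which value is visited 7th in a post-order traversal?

Post-order visits the left subtree, then the right subtree, then the node.
At 14: go left to 30.
  At 30: go left to 38.
    At 38: go left to 32.
      At 32: go left to 11.
        At 11: no left child.
        At 11: go right to 20.
          20 is a leaf — visit 20.
        Visit 11.
      At 32: no right child.
      Visit 32.
    At 38: go right to 22.
      22 is a leaf — visit 22.
    Visit 38.
  At 30: go right to 3.
    At 3: no left child.
    At 3: go right to 17.
      17 is a leaf — visit 17.
    Visit 3.
  Visit 30.
At 14: go right to 2.
  At 2: go left to 26.
    At 26: go left to 9.
      9 is a leaf — visit 9.
    At 26: go right to 19.
      19 is a leaf — visit 19.
    Visit 26.
  At 2: go right to 36.
    At 36: go left to 16.
      At 16: no left child.
      At 16: go right to 35.
        35 is a leaf — visit 35.
      Visit 16.
    At 36: no right child.
    Visit 36.
  Visit 2.
Visit 14.
Full post-order sequence: 20, 11, 32, 22, 38, 17, 3, 30, 9, 19, 26, 35, 16, 36, 2, 14.

3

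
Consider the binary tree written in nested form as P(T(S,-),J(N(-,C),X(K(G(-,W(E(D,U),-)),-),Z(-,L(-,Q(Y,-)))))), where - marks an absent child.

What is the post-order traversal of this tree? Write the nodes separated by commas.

Post-order visits the left subtree, then the right subtree, then the node.
At P: go left to T.
  At T: go left to S.
    S is a leaf — visit S.
  At T: no right child.
  Visit T.
At P: go right to J.
  At J: go left to N.
    At N: no left child.
    At N: go right to C.
      C is a leaf — visit C.
    Visit N.
  At J: go right to X.
    At X: go left to K.
      At K: go left to G.
        At G: no left child.
        At G: go right to W.
          At W: go left to E.
            At E: go left to D.
              D is a leaf — visit D.
            At E: go right to U.
              U is a leaf — visit U.
            Visit E.
          At W: no right child.
          Visit W.
        Visit G.
      At K: no right child.
      Visit K.
    At X: go right to Z.
      At Z: no left child.
      At Z: go right to L.
        At L: no left child.
        At L: go right to Q.
          At Q: go left to Y.
            Y is a leaf — visit Y.
          At Q: no right child.
          Visit Q.
        Visit L.
      Visit Z.
    Visit X.
  Visit J.
Visit P.

S, T, C, N, D, U, E, W, G, K, Y, Q, L, Z, X, J, P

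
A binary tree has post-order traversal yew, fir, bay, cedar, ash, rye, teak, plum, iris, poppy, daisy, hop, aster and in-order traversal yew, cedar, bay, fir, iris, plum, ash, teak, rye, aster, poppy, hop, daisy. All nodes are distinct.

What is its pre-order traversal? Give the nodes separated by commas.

aster, iris, cedar, yew, bay, fir, plum, teak, ash, rye, hop, poppy, daisy

The last element of post-order is the root; it splits in-order into left and right subtrees.
Root aster: left subtree has 9 nodes {yew, cedar, bay, fir, iris, plum, ash, teak, rye}, right has 3 {poppy, hop, daisy}.
  Root iris: left subtree has 4 nodes {yew, cedar, bay, fir}, right has 4 {plum, ash, teak, rye}.
    Root cedar: left subtree has 1 node {yew}, right has 2 {bay, fir}.
      Root bay: left subtree has 0 nodes { }, right has 1 {fir}.
    Root plum: left subtree has 0 nodes { }, right has 3 {ash, teak, rye}.
      Root teak: left subtree has 1 node {ash}, right has 1 {rye}.
  Root hop: left subtree has 1 node {poppy}, right has 1 {daisy}.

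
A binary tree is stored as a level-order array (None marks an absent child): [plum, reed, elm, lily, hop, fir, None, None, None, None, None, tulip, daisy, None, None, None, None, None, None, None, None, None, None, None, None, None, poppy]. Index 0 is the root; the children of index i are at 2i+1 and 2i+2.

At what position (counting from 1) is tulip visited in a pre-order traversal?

Pre-order visits the node, then its left subtree, then its right subtree.
Visit plum.
At plum: go left to reed.
  Visit reed.
  At reed: go left to lily.
    lily is a leaf — visit lily.
  At reed: go right to hop.
    hop is a leaf — visit hop.
At plum: go right to elm.
  Visit elm.
  At elm: go left to fir.
    Visit fir.
    At fir: go left to tulip.
      tulip is a leaf — visit tulip.
    At fir: go right to daisy.
      Visit daisy.
      At daisy: no left child.
      At daisy: go right to poppy.
        poppy is a leaf — visit poppy.
  At elm: no right child.
Full pre-order sequence: plum, reed, lily, hop, elm, fir, tulip, daisy, poppy.

7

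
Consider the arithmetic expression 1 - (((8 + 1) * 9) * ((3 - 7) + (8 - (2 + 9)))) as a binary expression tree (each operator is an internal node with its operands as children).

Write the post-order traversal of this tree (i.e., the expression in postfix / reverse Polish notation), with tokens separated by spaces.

Post-order on an expression tree gives postfix notation: for each operator, emit left operand, right operand, then the operator.

1 8 1 + 9 * 3 7 - 8 2 9 + - + * -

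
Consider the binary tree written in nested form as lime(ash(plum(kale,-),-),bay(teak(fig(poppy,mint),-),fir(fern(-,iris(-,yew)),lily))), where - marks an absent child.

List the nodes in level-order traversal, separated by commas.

lime, ash, bay, plum, teak, fir, kale, fig, fern, lily, poppy, mint, iris, yew

Level-order visits nodes level by level from the root, left to right within each level.
Level 0: lime
Level 1: ash, bay
Level 2: plum, teak, fir
Level 3: kale, fig, fern, lily
Level 4: poppy, mint, iris
Level 5: yew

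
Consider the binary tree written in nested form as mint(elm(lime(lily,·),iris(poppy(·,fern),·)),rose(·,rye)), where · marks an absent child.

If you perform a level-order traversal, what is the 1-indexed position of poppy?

8

Level-order visits nodes level by level from the root, left to right within each level.
Level 0: mint
Level 1: elm, rose
Level 2: lime, iris, rye
Level 3: lily, poppy
Level 4: fern
Full level-order sequence: mint, elm, rose, lime, iris, rye, lily, poppy, fern.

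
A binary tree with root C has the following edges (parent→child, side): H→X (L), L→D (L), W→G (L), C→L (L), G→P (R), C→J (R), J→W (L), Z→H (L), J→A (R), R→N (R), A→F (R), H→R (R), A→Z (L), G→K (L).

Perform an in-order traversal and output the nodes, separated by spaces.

In-order visits the left subtree, then the node, then the right subtree.
At C: go left to L.
  At L: go left to D.
    D is a leaf — visit D.
  Visit L.
  At L: no right child.
Visit C.
At C: go right to J.
  At J: go left to W.
    At W: go left to G.
      At G: go left to K.
        K is a leaf — visit K.
      Visit G.
      At G: go right to P.
        P is a leaf — visit P.
    Visit W.
    At W: no right child.
  Visit J.
  At J: go right to A.
    At A: go left to Z.
      At Z: go left to H.
        At H: go left to X.
          X is a leaf — visit X.
        Visit H.
        At H: go right to R.
          At R: no left child.
          Visit R.
          At R: go right to N.
            N is a leaf — visit N.
      Visit Z.
      At Z: no right child.
    Visit A.
    At A: go right to F.
      F is a leaf — visit F.

D L C K G P W J X H R N Z A F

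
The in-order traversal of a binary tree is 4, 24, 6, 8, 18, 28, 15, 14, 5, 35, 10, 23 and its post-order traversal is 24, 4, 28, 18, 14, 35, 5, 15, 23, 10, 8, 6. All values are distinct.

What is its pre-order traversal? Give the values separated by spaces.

The last element of post-order is the root; it splits in-order into left and right subtrees.
Root 6: left subtree has 2 nodes {4, 24}, right has 9 {8, 18, 28, 15, 14, 5, 35, 10, 23}.
  Root 4: left subtree has 0 nodes { }, right has 1 {24}.
  Root 8: left subtree has 0 nodes { }, right has 8 {18, 28, 15, 14, 5, 35, 10, 23}.
    Root 10: left subtree has 6 nodes {18, 28, 15, 14, 5, 35}, right has 1 {23}.
      Root 15: left subtree has 2 nodes {18, 28}, right has 3 {14, 5, 35}.
        Root 18: left subtree has 0 nodes { }, right has 1 {28}.
        Root 5: left subtree has 1 node {14}, right has 1 {35}.

6 4 24 8 10 15 18 28 5 14 35 23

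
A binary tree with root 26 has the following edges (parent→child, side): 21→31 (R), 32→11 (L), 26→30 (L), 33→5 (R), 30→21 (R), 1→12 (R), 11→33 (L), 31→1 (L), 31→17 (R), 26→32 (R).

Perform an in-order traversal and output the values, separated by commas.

In-order visits the left subtree, then the node, then the right subtree.
At 26: go left to 30.
  At 30: no left child.
  Visit 30.
  At 30: go right to 21.
    At 21: no left child.
    Visit 21.
    At 21: go right to 31.
      At 31: go left to 1.
        At 1: no left child.
        Visit 1.
        At 1: go right to 12.
          12 is a leaf — visit 12.
      Visit 31.
      At 31: go right to 17.
        17 is a leaf — visit 17.
Visit 26.
At 26: go right to 32.
  At 32: go left to 11.
    At 11: go left to 33.
      At 33: no left child.
      Visit 33.
      At 33: go right to 5.
        5 is a leaf — visit 5.
    Visit 11.
    At 11: no right child.
  Visit 32.
  At 32: no right child.

30, 21, 1, 12, 31, 17, 26, 33, 5, 11, 32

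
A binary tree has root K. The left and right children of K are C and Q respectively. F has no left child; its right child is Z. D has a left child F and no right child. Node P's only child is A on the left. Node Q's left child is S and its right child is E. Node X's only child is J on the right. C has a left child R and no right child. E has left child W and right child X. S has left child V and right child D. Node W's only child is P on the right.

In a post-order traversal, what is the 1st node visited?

R

Post-order visits the left subtree, then the right subtree, then the node.
At K: go left to C.
  At C: go left to R.
    R is a leaf — visit R.
  At C: no right child.
  Visit C.
At K: go right to Q.
  At Q: go left to S.
    At S: go left to V.
      V is a leaf — visit V.
    At S: go right to D.
      At D: go left to F.
        At F: no left child.
        At F: go right to Z.
          Z is a leaf — visit Z.
        Visit F.
      At D: no right child.
      Visit D.
    Visit S.
  At Q: go right to E.
    At E: go left to W.
      At W: no left child.
      At W: go right to P.
        At P: go left to A.
          A is a leaf — visit A.
        At P: no right child.
        Visit P.
      Visit W.
    At E: go right to X.
      At X: no left child.
      At X: go right to J.
        J is a leaf — visit J.
      Visit X.
    Visit E.
  Visit Q.
Visit K.
Full post-order sequence: R, C, V, Z, F, D, S, A, P, W, J, X, E, Q, K.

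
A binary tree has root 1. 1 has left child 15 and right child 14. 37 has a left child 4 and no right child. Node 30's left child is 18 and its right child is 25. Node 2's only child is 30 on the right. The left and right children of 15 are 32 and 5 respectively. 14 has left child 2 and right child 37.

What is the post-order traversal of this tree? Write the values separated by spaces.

32 5 15 18 25 30 2 4 37 14 1

Post-order visits the left subtree, then the right subtree, then the node.
At 1: go left to 15.
  At 15: go left to 32.
    32 is a leaf — visit 32.
  At 15: go right to 5.
    5 is a leaf — visit 5.
  Visit 15.
At 1: go right to 14.
  At 14: go left to 2.
    At 2: no left child.
    At 2: go right to 30.
      At 30: go left to 18.
        18 is a leaf — visit 18.
      At 30: go right to 25.
        25 is a leaf — visit 25.
      Visit 30.
    Visit 2.
  At 14: go right to 37.
    At 37: go left to 4.
      4 is a leaf — visit 4.
    At 37: no right child.
    Visit 37.
  Visit 14.
Visit 1.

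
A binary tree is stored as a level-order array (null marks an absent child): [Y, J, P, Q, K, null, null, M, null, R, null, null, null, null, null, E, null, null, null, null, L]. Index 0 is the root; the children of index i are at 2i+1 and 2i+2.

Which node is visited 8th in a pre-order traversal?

Pre-order visits the node, then its left subtree, then its right subtree.
Visit Y.
At Y: go left to J.
  Visit J.
  At J: go left to Q.
    Visit Q.
    At Q: go left to M.
      Visit M.
      At M: go left to E.
        E is a leaf — visit E.
      At M: no right child.
    At Q: no right child.
  At J: go right to K.
    Visit K.
    At K: go left to R.
      Visit R.
      At R: no left child.
      At R: go right to L.
        L is a leaf — visit L.
    At K: no right child.
At Y: go right to P.
  P is a leaf — visit P.
Full pre-order sequence: Y, J, Q, M, E, K, R, L, P.

L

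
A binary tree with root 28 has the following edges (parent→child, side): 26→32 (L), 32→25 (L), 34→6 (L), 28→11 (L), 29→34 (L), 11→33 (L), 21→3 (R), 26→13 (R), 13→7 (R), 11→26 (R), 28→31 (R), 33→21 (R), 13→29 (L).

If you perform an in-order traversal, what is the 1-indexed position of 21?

In-order visits the left subtree, then the node, then the right subtree.
At 28: go left to 11.
  At 11: go left to 33.
    At 33: no left child.
    Visit 33.
    At 33: go right to 21.
      At 21: no left child.
      Visit 21.
      At 21: go right to 3.
        3 is a leaf — visit 3.
  Visit 11.
  At 11: go right to 26.
    At 26: go left to 32.
      At 32: go left to 25.
        25 is a leaf — visit 25.
      Visit 32.
      At 32: no right child.
    Visit 26.
    At 26: go right to 13.
      At 13: go left to 29.
        At 29: go left to 34.
          At 34: go left to 6.
            6 is a leaf — visit 6.
          Visit 34.
          At 34: no right child.
        Visit 29.
        At 29: no right child.
      Visit 13.
      At 13: go right to 7.
        7 is a leaf — visit 7.
Visit 28.
At 28: go right to 31.
  31 is a leaf — visit 31.
Full in-order sequence: 33, 21, 3, 11, 25, 32, 26, 6, 34, 29, 13, 7, 28, 31.

2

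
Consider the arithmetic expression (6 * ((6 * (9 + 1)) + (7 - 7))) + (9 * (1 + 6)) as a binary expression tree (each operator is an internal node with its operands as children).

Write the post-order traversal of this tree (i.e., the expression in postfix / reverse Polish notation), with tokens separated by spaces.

6 6 9 1 + * 7 7 - + * 9 1 6 + * +

Post-order on an expression tree gives postfix notation: for each operator, emit left operand, right operand, then the operator.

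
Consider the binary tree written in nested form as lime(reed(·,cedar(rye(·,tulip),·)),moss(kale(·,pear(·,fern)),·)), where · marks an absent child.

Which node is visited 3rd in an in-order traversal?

tulip

In-order visits the left subtree, then the node, then the right subtree.
At lime: go left to reed.
  At reed: no left child.
  Visit reed.
  At reed: go right to cedar.
    At cedar: go left to rye.
      At rye: no left child.
      Visit rye.
      At rye: go right to tulip.
        tulip is a leaf — visit tulip.
    Visit cedar.
    At cedar: no right child.
Visit lime.
At lime: go right to moss.
  At moss: go left to kale.
    At kale: no left child.
    Visit kale.
    At kale: go right to pear.
      At pear: no left child.
      Visit pear.
      At pear: go right to fern.
        fern is a leaf — visit fern.
  Visit moss.
  At moss: no right child.
Full in-order sequence: reed, rye, tulip, cedar, lime, kale, pear, fern, moss.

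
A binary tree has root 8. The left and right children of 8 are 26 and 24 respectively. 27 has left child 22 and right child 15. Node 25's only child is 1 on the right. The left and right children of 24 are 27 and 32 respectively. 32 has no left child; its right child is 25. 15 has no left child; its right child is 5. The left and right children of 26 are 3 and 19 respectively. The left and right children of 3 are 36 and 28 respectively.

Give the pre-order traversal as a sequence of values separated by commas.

Pre-order visits the node, then its left subtree, then its right subtree.
Visit 8.
At 8: go left to 26.
  Visit 26.
  At 26: go left to 3.
    Visit 3.
    At 3: go left to 36.
      36 is a leaf — visit 36.
    At 3: go right to 28.
      28 is a leaf — visit 28.
  At 26: go right to 19.
    19 is a leaf — visit 19.
At 8: go right to 24.
  Visit 24.
  At 24: go left to 27.
    Visit 27.
    At 27: go left to 22.
      22 is a leaf — visit 22.
    At 27: go right to 15.
      Visit 15.
      At 15: no left child.
      At 15: go right to 5.
        5 is a leaf — visit 5.
  At 24: go right to 32.
    Visit 32.
    At 32: no left child.
    At 32: go right to 25.
      Visit 25.
      At 25: no left child.
      At 25: go right to 1.
        1 is a leaf — visit 1.

8, 26, 3, 36, 28, 19, 24, 27, 22, 15, 5, 32, 25, 1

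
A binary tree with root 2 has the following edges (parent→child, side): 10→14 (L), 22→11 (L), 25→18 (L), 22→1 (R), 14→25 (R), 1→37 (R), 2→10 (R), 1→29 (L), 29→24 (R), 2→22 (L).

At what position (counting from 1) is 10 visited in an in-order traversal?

In-order visits the left subtree, then the node, then the right subtree.
At 2: go left to 22.
  At 22: go left to 11.
    11 is a leaf — visit 11.
  Visit 22.
  At 22: go right to 1.
    At 1: go left to 29.
      At 29: no left child.
      Visit 29.
      At 29: go right to 24.
        24 is a leaf — visit 24.
    Visit 1.
    At 1: go right to 37.
      37 is a leaf — visit 37.
Visit 2.
At 2: go right to 10.
  At 10: go left to 14.
    At 14: no left child.
    Visit 14.
    At 14: go right to 25.
      At 25: go left to 18.
        18 is a leaf — visit 18.
      Visit 25.
      At 25: no right child.
  Visit 10.
  At 10: no right child.
Full in-order sequence: 11, 22, 29, 24, 1, 37, 2, 14, 18, 25, 10.

11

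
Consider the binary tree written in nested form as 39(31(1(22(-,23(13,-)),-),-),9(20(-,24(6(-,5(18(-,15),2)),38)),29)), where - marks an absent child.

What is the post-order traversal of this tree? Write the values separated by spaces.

13 23 22 1 31 15 18 2 5 6 38 24 20 29 9 39

Post-order visits the left subtree, then the right subtree, then the node.
At 39: go left to 31.
  At 31: go left to 1.
    At 1: go left to 22.
      At 22: no left child.
      At 22: go right to 23.
        At 23: go left to 13.
          13 is a leaf — visit 13.
        At 23: no right child.
        Visit 23.
      Visit 22.
    At 1: no right child.
    Visit 1.
  At 31: no right child.
  Visit 31.
At 39: go right to 9.
  At 9: go left to 20.
    At 20: no left child.
    At 20: go right to 24.
      At 24: go left to 6.
        At 6: no left child.
        At 6: go right to 5.
          At 5: go left to 18.
            At 18: no left child.
            At 18: go right to 15.
              15 is a leaf — visit 15.
            Visit 18.
          At 5: go right to 2.
            2 is a leaf — visit 2.
          Visit 5.
        Visit 6.
      At 24: go right to 38.
        38 is a leaf — visit 38.
      Visit 24.
    Visit 20.
  At 9: go right to 29.
    29 is a leaf — visit 29.
  Visit 9.
Visit 39.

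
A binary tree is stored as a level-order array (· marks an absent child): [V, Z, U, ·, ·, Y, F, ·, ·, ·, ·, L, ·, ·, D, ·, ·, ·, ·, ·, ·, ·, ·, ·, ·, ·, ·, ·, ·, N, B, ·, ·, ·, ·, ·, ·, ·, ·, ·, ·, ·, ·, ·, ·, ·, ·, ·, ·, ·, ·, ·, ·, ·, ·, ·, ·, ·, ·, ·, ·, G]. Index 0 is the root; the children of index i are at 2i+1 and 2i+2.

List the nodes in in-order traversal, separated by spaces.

Z V L Y U F N D G B

In-order visits the left subtree, then the node, then the right subtree.
At V: go left to Z.
  Z is a leaf — visit Z.
Visit V.
At V: go right to U.
  At U: go left to Y.
    At Y: go left to L.
      L is a leaf — visit L.
    Visit Y.
    At Y: no right child.
  Visit U.
  At U: go right to F.
    At F: no left child.
    Visit F.
    At F: go right to D.
      At D: go left to N.
        N is a leaf — visit N.
      Visit D.
      At D: go right to B.
        At B: go left to G.
          G is a leaf — visit G.
        Visit B.
        At B: no right child.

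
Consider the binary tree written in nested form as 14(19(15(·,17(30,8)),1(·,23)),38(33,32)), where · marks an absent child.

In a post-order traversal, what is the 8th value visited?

Post-order visits the left subtree, then the right subtree, then the node.
At 14: go left to 19.
  At 19: go left to 15.
    At 15: no left child.
    At 15: go right to 17.
      At 17: go left to 30.
        30 is a leaf — visit 30.
      At 17: go right to 8.
        8 is a leaf — visit 8.
      Visit 17.
    Visit 15.
  At 19: go right to 1.
    At 1: no left child.
    At 1: go right to 23.
      23 is a leaf — visit 23.
    Visit 1.
  Visit 19.
At 14: go right to 38.
  At 38: go left to 33.
    33 is a leaf — visit 33.
  At 38: go right to 32.
    32 is a leaf — visit 32.
  Visit 38.
Visit 14.
Full post-order sequence: 30, 8, 17, 15, 23, 1, 19, 33, 32, 38, 14.

33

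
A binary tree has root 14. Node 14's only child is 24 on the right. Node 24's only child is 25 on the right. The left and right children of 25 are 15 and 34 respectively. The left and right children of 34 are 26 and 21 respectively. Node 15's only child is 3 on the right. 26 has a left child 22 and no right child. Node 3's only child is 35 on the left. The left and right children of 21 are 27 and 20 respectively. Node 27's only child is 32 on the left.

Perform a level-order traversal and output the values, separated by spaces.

Level-order visits nodes level by level from the root, left to right within each level.
Level 0: 14
Level 1: 24
Level 2: 25
Level 3: 15, 34
Level 4: 3, 26, 21
Level 5: 35, 22, 27, 20
Level 6: 32

14 24 25 15 34 3 26 21 35 22 27 20 32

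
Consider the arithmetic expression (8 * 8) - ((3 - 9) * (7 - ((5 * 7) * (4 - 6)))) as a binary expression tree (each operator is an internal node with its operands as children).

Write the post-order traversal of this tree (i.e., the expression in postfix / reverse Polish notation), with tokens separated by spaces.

Post-order on an expression tree gives postfix notation: for each operator, emit left operand, right operand, then the operator.

8 8 * 3 9 - 7 5 7 * 4 6 - * - * -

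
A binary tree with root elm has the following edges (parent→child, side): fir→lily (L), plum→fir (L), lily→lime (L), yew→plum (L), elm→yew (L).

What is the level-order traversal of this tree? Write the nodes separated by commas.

elm, yew, plum, fir, lily, lime

Level-order visits nodes level by level from the root, left to right within each level.
Level 0: elm
Level 1: yew
Level 2: plum
Level 3: fir
Level 4: lily
Level 5: lime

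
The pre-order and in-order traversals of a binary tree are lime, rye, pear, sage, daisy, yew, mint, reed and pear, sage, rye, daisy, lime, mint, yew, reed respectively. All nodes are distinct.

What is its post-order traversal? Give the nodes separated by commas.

The first element of pre-order is the root; it splits in-order into left and right subtrees.
Root lime: left subtree has 4 nodes {pear, sage, rye, daisy}, right has 3 {mint, yew, reed}.
  Root rye: left subtree has 2 nodes {pear, sage}, right has 1 {daisy}.
    Root pear: left subtree has 0 nodes { }, right has 1 {sage}.
  Root yew: left subtree has 1 node {mint}, right has 1 {reed}.

sage, pear, daisy, rye, mint, reed, yew, lime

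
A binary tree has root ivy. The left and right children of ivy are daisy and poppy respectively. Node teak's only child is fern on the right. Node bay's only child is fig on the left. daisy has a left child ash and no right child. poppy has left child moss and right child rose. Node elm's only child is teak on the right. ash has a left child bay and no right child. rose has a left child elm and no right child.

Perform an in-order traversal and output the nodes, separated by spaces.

In-order visits the left subtree, then the node, then the right subtree.
At ivy: go left to daisy.
  At daisy: go left to ash.
    At ash: go left to bay.
      At bay: go left to fig.
        fig is a leaf — visit fig.
      Visit bay.
      At bay: no right child.
    Visit ash.
    At ash: no right child.
  Visit daisy.
  At daisy: no right child.
Visit ivy.
At ivy: go right to poppy.
  At poppy: go left to moss.
    moss is a leaf — visit moss.
  Visit poppy.
  At poppy: go right to rose.
    At rose: go left to elm.
      At elm: no left child.
      Visit elm.
      At elm: go right to teak.
        At teak: no left child.
        Visit teak.
        At teak: go right to fern.
          fern is a leaf — visit fern.
    Visit rose.
    At rose: no right child.

fig bay ash daisy ivy moss poppy elm teak fern rose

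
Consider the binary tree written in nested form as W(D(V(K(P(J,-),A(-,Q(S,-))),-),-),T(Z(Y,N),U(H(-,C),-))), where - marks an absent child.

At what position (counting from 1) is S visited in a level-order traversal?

Level-order visits nodes level by level from the root, left to right within each level.
Level 0: W
Level 1: D, T
Level 2: V, Z, U
Level 3: K, Y, N, H
Level 4: P, A, C
Level 5: J, Q
Level 6: S
Full level-order sequence: W, D, T, V, Z, U, K, Y, N, H, P, A, C, J, Q, S.

16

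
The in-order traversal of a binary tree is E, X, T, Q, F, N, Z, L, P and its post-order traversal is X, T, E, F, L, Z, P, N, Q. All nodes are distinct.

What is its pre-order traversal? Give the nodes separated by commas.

Q, E, T, X, N, F, P, Z, L

The last element of post-order is the root; it splits in-order into left and right subtrees.
Root Q: left subtree has 3 nodes {E, X, T}, right has 5 {F, N, Z, L, P}.
  Root E: left subtree has 0 nodes { }, right has 2 {X, T}.
    Root T: left subtree has 1 node {X}, right has 0 { }.
  Root N: left subtree has 1 node {F}, right has 3 {Z, L, P}.
    Root P: left subtree has 2 nodes {Z, L}, right has 0 { }.
      Root Z: left subtree has 0 nodes { }, right has 1 {L}.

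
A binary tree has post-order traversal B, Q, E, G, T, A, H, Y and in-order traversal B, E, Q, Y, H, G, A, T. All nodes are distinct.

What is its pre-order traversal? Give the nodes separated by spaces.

Y E B Q H A G T

The last element of post-order is the root; it splits in-order into left and right subtrees.
Root Y: left subtree has 3 nodes {B, E, Q}, right has 4 {H, G, A, T}.
  Root E: left subtree has 1 node {B}, right has 1 {Q}.
  Root H: left subtree has 0 nodes { }, right has 3 {G, A, T}.
    Root A: left subtree has 1 node {G}, right has 1 {T}.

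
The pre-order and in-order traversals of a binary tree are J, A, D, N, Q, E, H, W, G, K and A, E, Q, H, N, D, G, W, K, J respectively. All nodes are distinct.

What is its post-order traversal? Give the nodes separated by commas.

The first element of pre-order is the root; it splits in-order into left and right subtrees.
Root J: left subtree has 9 nodes {A, E, Q, H, N, D, G, W, K}, right has 0 { }.
  Root A: left subtree has 0 nodes { }, right has 8 {E, Q, H, N, D, G, W, K}.
    Root D: left subtree has 4 nodes {E, Q, H, N}, right has 3 {G, W, K}.
      Root N: left subtree has 3 nodes {E, Q, H}, right has 0 { }.
        Root Q: left subtree has 1 node {E}, right has 1 {H}.
      Root W: left subtree has 1 node {G}, right has 1 {K}.

E, H, Q, N, G, K, W, D, A, J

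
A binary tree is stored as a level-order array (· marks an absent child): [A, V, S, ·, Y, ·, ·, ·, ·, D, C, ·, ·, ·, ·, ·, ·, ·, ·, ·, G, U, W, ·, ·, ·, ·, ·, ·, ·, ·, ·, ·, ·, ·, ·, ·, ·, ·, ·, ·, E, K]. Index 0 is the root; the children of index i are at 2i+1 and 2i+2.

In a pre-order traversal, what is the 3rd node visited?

Pre-order visits the node, then its left subtree, then its right subtree.
Visit A.
At A: go left to V.
  Visit V.
  At V: no left child.
  At V: go right to Y.
    Visit Y.
    At Y: go left to D.
      Visit D.
      At D: no left child.
      At D: go right to G.
        Visit G.
        At G: go left to E.
          E is a leaf — visit E.
        At G: go right to K.
          K is a leaf — visit K.
    At Y: go right to C.
      Visit C.
      At C: go left to U.
        U is a leaf — visit U.
      At C: go right to W.
        W is a leaf — visit W.
At A: go right to S.
  S is a leaf — visit S.
Full pre-order sequence: A, V, Y, D, G, E, K, C, U, W, S.

Y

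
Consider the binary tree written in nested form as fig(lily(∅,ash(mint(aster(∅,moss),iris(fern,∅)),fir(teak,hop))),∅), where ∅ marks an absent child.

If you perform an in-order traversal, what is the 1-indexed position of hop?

10

In-order visits the left subtree, then the node, then the right subtree.
At fig: go left to lily.
  At lily: no left child.
  Visit lily.
  At lily: go right to ash.
    At ash: go left to mint.
      At mint: go left to aster.
        At aster: no left child.
        Visit aster.
        At aster: go right to moss.
          moss is a leaf — visit moss.
      Visit mint.
      At mint: go right to iris.
        At iris: go left to fern.
          fern is a leaf — visit fern.
        Visit iris.
        At iris: no right child.
    Visit ash.
    At ash: go right to fir.
      At fir: go left to teak.
        teak is a leaf — visit teak.
      Visit fir.
      At fir: go right to hop.
        hop is a leaf — visit hop.
Visit fig.
At fig: no right child.
Full in-order sequence: lily, aster, moss, mint, fern, iris, ash, teak, fir, hop, fig.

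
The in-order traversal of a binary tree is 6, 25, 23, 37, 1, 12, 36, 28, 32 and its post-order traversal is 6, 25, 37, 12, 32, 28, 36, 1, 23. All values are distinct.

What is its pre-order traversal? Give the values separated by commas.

23, 25, 6, 1, 37, 36, 12, 28, 32

The last element of post-order is the root; it splits in-order into left and right subtrees.
Root 23: left subtree has 2 nodes {6, 25}, right has 6 {37, 1, 12, 36, 28, 32}.
  Root 25: left subtree has 1 node {6}, right has 0 { }.
  Root 1: left subtree has 1 node {37}, right has 4 {12, 36, 28, 32}.
    Root 36: left subtree has 1 node {12}, right has 2 {28, 32}.
      Root 28: left subtree has 0 nodes { }, right has 1 {32}.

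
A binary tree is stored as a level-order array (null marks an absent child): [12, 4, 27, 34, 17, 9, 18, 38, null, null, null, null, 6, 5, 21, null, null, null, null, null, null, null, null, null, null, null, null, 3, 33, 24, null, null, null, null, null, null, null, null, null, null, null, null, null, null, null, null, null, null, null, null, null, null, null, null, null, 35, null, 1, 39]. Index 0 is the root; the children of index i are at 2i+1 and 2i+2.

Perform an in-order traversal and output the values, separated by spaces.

38 34 4 17 12 9 6 27 35 3 5 1 33 39 18 24 21

In-order visits the left subtree, then the node, then the right subtree.
At 12: go left to 4.
  At 4: go left to 34.
    At 34: go left to 38.
      38 is a leaf — visit 38.
    Visit 34.
    At 34: no right child.
  Visit 4.
  At 4: go right to 17.
    17 is a leaf — visit 17.
Visit 12.
At 12: go right to 27.
  At 27: go left to 9.
    At 9: no left child.
    Visit 9.
    At 9: go right to 6.
      6 is a leaf — visit 6.
  Visit 27.
  At 27: go right to 18.
    At 18: go left to 5.
      At 5: go left to 3.
        At 3: go left to 35.
          35 is a leaf — visit 35.
        Visit 3.
        At 3: no right child.
      Visit 5.
      At 5: go right to 33.
        At 33: go left to 1.
          1 is a leaf — visit 1.
        Visit 33.
        At 33: go right to 39.
          39 is a leaf — visit 39.
    Visit 18.
    At 18: go right to 21.
      At 21: go left to 24.
        24 is a leaf — visit 24.
      Visit 21.
      At 21: no right child.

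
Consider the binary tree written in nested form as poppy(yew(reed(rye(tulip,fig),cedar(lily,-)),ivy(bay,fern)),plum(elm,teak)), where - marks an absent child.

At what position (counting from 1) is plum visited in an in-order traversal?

13

In-order visits the left subtree, then the node, then the right subtree.
At poppy: go left to yew.
  At yew: go left to reed.
    At reed: go left to rye.
      At rye: go left to tulip.
        tulip is a leaf — visit tulip.
      Visit rye.
      At rye: go right to fig.
        fig is a leaf — visit fig.
    Visit reed.
    At reed: go right to cedar.
      At cedar: go left to lily.
        lily is a leaf — visit lily.
      Visit cedar.
      At cedar: no right child.
  Visit yew.
  At yew: go right to ivy.
    At ivy: go left to bay.
      bay is a leaf — visit bay.
    Visit ivy.
    At ivy: go right to fern.
      fern is a leaf — visit fern.
Visit poppy.
At poppy: go right to plum.
  At plum: go left to elm.
    elm is a leaf — visit elm.
  Visit plum.
  At plum: go right to teak.
    teak is a leaf — visit teak.
Full in-order sequence: tulip, rye, fig, reed, lily, cedar, yew, bay, ivy, fern, poppy, elm, plum, teak.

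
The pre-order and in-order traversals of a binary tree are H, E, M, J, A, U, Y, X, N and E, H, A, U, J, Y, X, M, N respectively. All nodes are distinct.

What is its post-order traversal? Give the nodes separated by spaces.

E U A X Y J N M H

The first element of pre-order is the root; it splits in-order into left and right subtrees.
Root H: left subtree has 1 node {E}, right has 7 {A, U, J, Y, X, M, N}.
  Root M: left subtree has 5 nodes {A, U, J, Y, X}, right has 1 {N}.
    Root J: left subtree has 2 nodes {A, U}, right has 2 {Y, X}.
      Root A: left subtree has 0 nodes { }, right has 1 {U}.
      Root Y: left subtree has 0 nodes { }, right has 1 {X}.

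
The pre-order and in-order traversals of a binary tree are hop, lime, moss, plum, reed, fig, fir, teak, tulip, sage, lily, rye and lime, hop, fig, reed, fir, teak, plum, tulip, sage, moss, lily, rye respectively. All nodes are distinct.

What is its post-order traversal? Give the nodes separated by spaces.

The first element of pre-order is the root; it splits in-order into left and right subtrees.
Root hop: left subtree has 1 node {lime}, right has 10 {fig, reed, fir, teak, plum, tulip, sage, moss, lily, rye}.
  Root moss: left subtree has 7 nodes {fig, reed, fir, teak, plum, tulip, sage}, right has 2 {lily, rye}.
    Root plum: left subtree has 4 nodes {fig, reed, fir, teak}, right has 2 {tulip, sage}.
      Root reed: left subtree has 1 node {fig}, right has 2 {fir, teak}.
        Root fir: left subtree has 0 nodes { }, right has 1 {teak}.
      Root tulip: left subtree has 0 nodes { }, right has 1 {sage}.
    Root lily: left subtree has 0 nodes { }, right has 1 {rye}.

lime fig teak fir reed sage tulip plum rye lily moss hop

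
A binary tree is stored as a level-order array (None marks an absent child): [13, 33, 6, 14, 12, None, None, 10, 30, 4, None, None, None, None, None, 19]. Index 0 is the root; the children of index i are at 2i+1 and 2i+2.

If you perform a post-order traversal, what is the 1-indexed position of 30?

3

Post-order visits the left subtree, then the right subtree, then the node.
At 13: go left to 33.
  At 33: go left to 14.
    At 14: go left to 10.
      At 10: go left to 19.
        19 is a leaf — visit 19.
      At 10: no right child.
      Visit 10.
    At 14: go right to 30.
      30 is a leaf — visit 30.
    Visit 14.
  At 33: go right to 12.
    At 12: go left to 4.
      4 is a leaf — visit 4.
    At 12: no right child.
    Visit 12.
  Visit 33.
At 13: go right to 6.
  6 is a leaf — visit 6.
Visit 13.
Full post-order sequence: 19, 10, 30, 14, 4, 12, 33, 6, 13.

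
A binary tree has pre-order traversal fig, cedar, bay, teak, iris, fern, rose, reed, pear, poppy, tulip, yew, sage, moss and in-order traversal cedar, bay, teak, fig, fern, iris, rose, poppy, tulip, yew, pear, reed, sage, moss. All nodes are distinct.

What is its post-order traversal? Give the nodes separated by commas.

teak, bay, cedar, fern, yew, tulip, poppy, pear, moss, sage, reed, rose, iris, fig

The first element of pre-order is the root; it splits in-order into left and right subtrees.
Root fig: left subtree has 3 nodes {cedar, bay, teak}, right has 10 {fern, iris, rose, poppy, tulip, yew, pear, reed, sage, moss}.
  Root cedar: left subtree has 0 nodes { }, right has 2 {bay, teak}.
    Root bay: left subtree has 0 nodes { }, right has 1 {teak}.
  Root iris: left subtree has 1 node {fern}, right has 8 {rose, poppy, tulip, yew, pear, reed, sage, moss}.
    Root rose: left subtree has 0 nodes { }, right has 7 {poppy, tulip, yew, pear, reed, sage, moss}.
      Root reed: left subtree has 4 nodes {poppy, tulip, yew, pear}, right has 2 {sage, moss}.
        Root pear: left subtree has 3 nodes {poppy, tulip, yew}, right has 0 { }.
          Root poppy: left subtree has 0 nodes { }, right has 2 {tulip, yew}.
            Root tulip: left subtree has 0 nodes { }, right has 1 {yew}.
        Root sage: left subtree has 0 nodes { }, right has 1 {moss}.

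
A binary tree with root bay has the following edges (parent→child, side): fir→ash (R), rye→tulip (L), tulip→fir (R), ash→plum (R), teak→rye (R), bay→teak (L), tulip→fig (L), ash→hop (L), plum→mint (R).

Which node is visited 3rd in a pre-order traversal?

rye

Pre-order visits the node, then its left subtree, then its right subtree.
Visit bay.
At bay: go left to teak.
  Visit teak.
  At teak: no left child.
  At teak: go right to rye.
    Visit rye.
    At rye: go left to tulip.
      Visit tulip.
      At tulip: go left to fig.
        fig is a leaf — visit fig.
      At tulip: go right to fir.
        Visit fir.
        At fir: no left child.
        At fir: go right to ash.
          Visit ash.
          At ash: go left to hop.
            hop is a leaf — visit hop.
          At ash: go right to plum.
            Visit plum.
            At plum: no left child.
            At plum: go right to mint.
              mint is a leaf — visit mint.
    At rye: no right child.
At bay: no right child.
Full pre-order sequence: bay, teak, rye, tulip, fig, fir, ash, hop, plum, mint.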